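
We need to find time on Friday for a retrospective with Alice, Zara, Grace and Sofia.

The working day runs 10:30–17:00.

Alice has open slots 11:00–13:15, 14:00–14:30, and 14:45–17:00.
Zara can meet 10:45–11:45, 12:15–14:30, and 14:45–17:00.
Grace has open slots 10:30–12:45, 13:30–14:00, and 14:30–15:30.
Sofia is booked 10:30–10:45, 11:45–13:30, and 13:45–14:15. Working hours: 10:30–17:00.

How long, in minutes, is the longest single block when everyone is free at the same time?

45 minutes

Sofia free within 10:30–17:00: 10:45–11:45, 13:30–13:45, 14:15–17:00.
Alice ∩ Zara: 11:00–11:45, 12:15–13:15, 14:00–14:30, 14:45–17:00.
Alice ∩ Zara ∩ Grace: 11:00–11:45, 12:15–12:45, 14:45–15:30.
Alice ∩ Zara ∩ Grace ∩ Sofia: 11:00–11:45, 14:45–15:30.
Common window lengths: 45, 45 min; longest is 45.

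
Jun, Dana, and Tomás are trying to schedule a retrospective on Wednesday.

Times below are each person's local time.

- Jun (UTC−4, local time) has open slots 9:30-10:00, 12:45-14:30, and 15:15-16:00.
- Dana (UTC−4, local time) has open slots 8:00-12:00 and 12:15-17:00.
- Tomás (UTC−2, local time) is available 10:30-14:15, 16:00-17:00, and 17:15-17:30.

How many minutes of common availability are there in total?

75 minutes

Jun → UTC: 13:30–14:00, 16:45–18:30, 19:15–20:00.
Dana → UTC: 12:00–16:00, 16:15–21:00.
Tomás → UTC: 12:30–16:15, 18:00–19:00, 19:15–19:30.
Jun ∩ Dana: 13:30–14:00, 16:45–18:30, 19:15–20:00.
Jun ∩ Dana ∩ Tomás: 13:30–14:00, 18:00–18:30, 19:15–19:30.
Total common minutes: 30 + 30 + 15 = 75.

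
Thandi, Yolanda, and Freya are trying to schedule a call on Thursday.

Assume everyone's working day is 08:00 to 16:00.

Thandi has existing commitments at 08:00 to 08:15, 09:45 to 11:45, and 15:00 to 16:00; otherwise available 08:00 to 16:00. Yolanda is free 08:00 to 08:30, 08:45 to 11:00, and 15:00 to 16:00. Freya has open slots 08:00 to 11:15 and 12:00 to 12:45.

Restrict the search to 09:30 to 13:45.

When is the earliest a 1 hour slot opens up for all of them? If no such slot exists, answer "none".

none

Thandi free within 08:00–16:00: 08:15–09:45, 11:45–15:00.
Thandi ∩ Yolanda: 08:15–08:30, 08:45–09:45.
Thandi ∩ Yolanda ∩ Freya: 08:15–08:30, 08:45–09:45.
Restricted to 09:30–13:45: 09:30–09:45.
Windows ≥ 60 min: (none).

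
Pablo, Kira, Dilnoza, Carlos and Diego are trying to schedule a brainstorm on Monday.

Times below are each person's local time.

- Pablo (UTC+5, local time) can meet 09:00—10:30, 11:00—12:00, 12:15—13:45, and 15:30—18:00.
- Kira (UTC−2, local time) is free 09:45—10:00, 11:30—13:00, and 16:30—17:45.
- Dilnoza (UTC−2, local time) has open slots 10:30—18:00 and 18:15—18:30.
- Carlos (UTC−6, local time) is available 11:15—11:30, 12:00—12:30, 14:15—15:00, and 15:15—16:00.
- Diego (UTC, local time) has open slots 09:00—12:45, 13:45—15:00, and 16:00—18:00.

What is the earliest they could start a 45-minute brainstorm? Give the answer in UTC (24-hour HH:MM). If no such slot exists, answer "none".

none

Pablo → UTC: 04:00–05:30, 06:00–07:00, 07:15–08:45, 10:30–13:00.
Kira → UTC: 11:45–12:00, 13:30–15:00, 18:30–19:45.
Dilnoza → UTC: 12:30–20:00, 20:15–20:30.
Carlos → UTC: 17:15–17:30, 18:00–18:30, 20:15–21:00, 21:15–22:00.
Diego → UTC: 09:00–12:45, 13:45–15:00, 16:00–18:00.
Pablo ∩ Kira: 11:45–12:00.
Pablo ∩ Kira ∩ Dilnoza: (none).
Pablo ∩ Kira ∩ Dilnoza ∩ Carlos: (none).
Pablo ∩ Kira ∩ Dilnoza ∩ Carlos ∩ Diego: (none).
Windows ≥ 45 min: (none).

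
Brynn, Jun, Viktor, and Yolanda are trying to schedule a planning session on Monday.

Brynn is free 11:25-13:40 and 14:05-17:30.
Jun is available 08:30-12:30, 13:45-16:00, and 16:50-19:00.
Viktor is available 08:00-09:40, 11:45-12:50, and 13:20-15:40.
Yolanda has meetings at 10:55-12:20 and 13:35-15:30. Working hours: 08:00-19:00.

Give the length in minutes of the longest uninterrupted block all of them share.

10 minutes

Yolanda free within 08:00–19:00: 08:00–10:55, 12:20–13:35, 15:30–19:00.
Brynn ∩ Jun: 11:25–12:30, 14:05–16:00, 16:50–17:30.
Brynn ∩ Jun ∩ Viktor: 11:45–12:30, 14:05–15:40.
Brynn ∩ Jun ∩ Viktor ∩ Yolanda: 12:20–12:30, 15:30–15:40.
Common window lengths: 10, 10 min; longest is 10.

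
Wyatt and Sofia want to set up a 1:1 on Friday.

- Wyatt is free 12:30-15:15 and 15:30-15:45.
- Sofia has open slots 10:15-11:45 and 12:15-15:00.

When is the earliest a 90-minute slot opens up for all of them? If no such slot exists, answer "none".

Wyatt ∩ Sofia: 12:30–15:00.
Windows ≥ 90 min: 12:30–15:00.
Earliest such window starts at 12:30.

12:30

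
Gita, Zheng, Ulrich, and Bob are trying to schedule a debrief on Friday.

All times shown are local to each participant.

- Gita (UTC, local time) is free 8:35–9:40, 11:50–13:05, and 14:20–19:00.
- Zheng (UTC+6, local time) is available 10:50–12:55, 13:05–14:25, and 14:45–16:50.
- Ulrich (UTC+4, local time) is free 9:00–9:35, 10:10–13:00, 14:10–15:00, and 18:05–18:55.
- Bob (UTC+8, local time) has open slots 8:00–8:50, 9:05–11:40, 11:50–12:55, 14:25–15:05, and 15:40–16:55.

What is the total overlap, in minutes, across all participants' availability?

10 minutes

Gita → UTC: 08:35–09:40, 11:50–13:05, 14:20–19:00.
Zheng → UTC: 04:50–06:55, 07:05–08:25, 08:45–10:50.
Ulrich → UTC: 05:00–05:35, 06:10–09:00, 10:10–11:00, 14:05–14:55.
Bob → UTC: 00:00–00:50, 01:05–03:40, 03:50–04:55, 06:25–07:05, 07:40–08:55.
Gita ∩ Zheng: 08:45–09:40.
Gita ∩ Zheng ∩ Ulrich: 08:45–09:00.
Gita ∩ Zheng ∩ Ulrich ∩ Bob: 08:45–08:55.
Total common minutes: 10.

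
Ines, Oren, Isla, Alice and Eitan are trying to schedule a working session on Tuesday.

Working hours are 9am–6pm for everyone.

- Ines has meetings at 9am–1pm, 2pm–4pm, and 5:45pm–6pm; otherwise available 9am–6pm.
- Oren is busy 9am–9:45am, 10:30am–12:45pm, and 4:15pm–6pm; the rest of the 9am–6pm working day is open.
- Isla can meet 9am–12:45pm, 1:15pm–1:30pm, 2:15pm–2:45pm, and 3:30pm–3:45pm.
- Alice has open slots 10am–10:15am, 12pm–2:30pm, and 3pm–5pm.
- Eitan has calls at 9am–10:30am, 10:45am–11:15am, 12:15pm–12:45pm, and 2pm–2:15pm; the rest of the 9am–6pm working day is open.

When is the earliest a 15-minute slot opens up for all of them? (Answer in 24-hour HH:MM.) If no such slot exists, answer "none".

Ines free within 09:00–18:00: 13:00–14:00, 16:00–17:45.
Oren free within 09:00–18:00: 09:45–10:30, 12:45–16:15.
Eitan free within 09:00–18:00: 10:30–10:45, 11:15–12:15, 12:45–14:00, 14:15–18:00.
Ines ∩ Oren: 13:00–14:00, 16:00–16:15.
Ines ∩ Oren ∩ Isla: 13:15–13:30.
Ines ∩ Oren ∩ Isla ∩ Alice: 13:15–13:30.
Ines ∩ Oren ∩ Isla ∩ Alice ∩ Eitan: 13:15–13:30.
Windows ≥ 15 min: 13:15–13:30.
Earliest such window starts at 13:15.

13:15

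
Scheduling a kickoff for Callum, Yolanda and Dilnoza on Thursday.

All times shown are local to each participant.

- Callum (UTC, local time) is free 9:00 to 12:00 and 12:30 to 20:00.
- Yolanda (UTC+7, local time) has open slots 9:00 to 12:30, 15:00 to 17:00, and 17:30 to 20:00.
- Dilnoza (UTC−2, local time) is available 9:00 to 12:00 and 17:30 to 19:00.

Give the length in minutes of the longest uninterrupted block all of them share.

60 minutes

Callum → UTC: 09:00–12:00, 12:30–20:00.
Yolanda → UTC: 02:00–05:30, 08:00–10:00, 10:30–13:00.
Dilnoza → UTC: 11:00–14:00, 19:30–21:00.
Callum ∩ Yolanda: 09:00–10:00, 10:30–12:00, 12:30–13:00.
Callum ∩ Yolanda ∩ Dilnoza: 11:00–12:00, 12:30–13:00.
Common window lengths: 60, 30 min; longest is 60.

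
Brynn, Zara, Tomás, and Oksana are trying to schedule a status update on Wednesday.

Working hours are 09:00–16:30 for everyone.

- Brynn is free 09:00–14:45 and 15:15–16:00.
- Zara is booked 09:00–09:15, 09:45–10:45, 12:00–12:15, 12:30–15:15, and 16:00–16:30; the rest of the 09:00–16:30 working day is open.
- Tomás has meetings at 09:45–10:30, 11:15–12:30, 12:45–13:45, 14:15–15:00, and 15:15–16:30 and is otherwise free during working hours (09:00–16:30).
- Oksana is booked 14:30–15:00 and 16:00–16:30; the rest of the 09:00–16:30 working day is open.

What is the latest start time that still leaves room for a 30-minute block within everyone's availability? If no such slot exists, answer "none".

Zara free within 09:00–16:30: 09:15–09:45, 10:45–12:00, 12:15–12:30, 15:15–16:00.
Tomás free within 09:00–16:30: 09:00–09:45, 10:30–11:15, 12:30–12:45, 13:45–14:15, 15:00–15:15.
Oksana free within 09:00–16:30: 09:00–14:30, 15:00–16:00.
Brynn ∩ Zara: 09:15–09:45, 10:45–12:00, 12:15–12:30, 15:15–16:00.
Brynn ∩ Zara ∩ Tomás: 09:15–09:45, 10:45–11:15.
Brynn ∩ Zara ∩ Tomás ∩ Oksana: 09:15–09:45, 10:45–11:15.
Windows ≥ 30 min: 09:15–09:45, 10:45–11:15.
Latest start in the last window 10:45–11:15 is 11:15 − 30 min = 10:45.

10:45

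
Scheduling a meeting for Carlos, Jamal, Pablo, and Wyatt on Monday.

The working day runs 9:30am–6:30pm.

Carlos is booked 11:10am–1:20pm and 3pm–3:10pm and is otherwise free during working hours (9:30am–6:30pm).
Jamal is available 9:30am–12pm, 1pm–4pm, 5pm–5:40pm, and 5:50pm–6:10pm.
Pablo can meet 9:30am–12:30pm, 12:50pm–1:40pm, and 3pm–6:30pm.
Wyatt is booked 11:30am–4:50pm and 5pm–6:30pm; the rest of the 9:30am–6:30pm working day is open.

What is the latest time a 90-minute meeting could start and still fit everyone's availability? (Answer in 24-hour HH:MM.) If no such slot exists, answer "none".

09:40

Carlos free within 09:30–18:30: 09:30–11:10, 13:20–15:00, 15:10–18:30.
Wyatt free within 09:30–18:30: 09:30–11:30, 16:50–17:00.
Carlos ∩ Jamal: 09:30–11:10, 13:20–15:00, 15:10–16:00, 17:00–17:40, 17:50–18:10.
Carlos ∩ Jamal ∩ Pablo: 09:30–11:10, 13:20–13:40, 15:10–16:00, 17:00–17:40, 17:50–18:10.
Carlos ∩ Jamal ∩ Pablo ∩ Wyatt: 09:30–11:10.
Windows ≥ 90 min: 09:30–11:10.
Latest start in the last window 09:30–11:10 is 11:10 − 90 min = 09:40.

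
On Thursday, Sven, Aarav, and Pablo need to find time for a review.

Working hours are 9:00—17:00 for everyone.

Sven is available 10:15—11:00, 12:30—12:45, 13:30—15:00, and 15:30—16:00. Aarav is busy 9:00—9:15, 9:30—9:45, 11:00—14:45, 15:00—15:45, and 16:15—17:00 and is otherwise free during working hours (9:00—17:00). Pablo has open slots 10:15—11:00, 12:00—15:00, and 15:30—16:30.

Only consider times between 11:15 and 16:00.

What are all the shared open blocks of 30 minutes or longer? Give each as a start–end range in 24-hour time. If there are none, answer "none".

Aarav free within 09:00–17:00: 09:15–09:30, 09:45–11:00, 14:45–15:00, 15:45–16:15.
Sven ∩ Aarav: 10:15–11:00, 14:45–15:00, 15:45–16:00.
Sven ∩ Aarav ∩ Pablo: 10:15–11:00, 14:45–15:00, 15:45–16:00.
Restricted to 11:15–16:00: 14:45–15:00, 15:45–16:00.
Windows ≥ 30 min: (none).

none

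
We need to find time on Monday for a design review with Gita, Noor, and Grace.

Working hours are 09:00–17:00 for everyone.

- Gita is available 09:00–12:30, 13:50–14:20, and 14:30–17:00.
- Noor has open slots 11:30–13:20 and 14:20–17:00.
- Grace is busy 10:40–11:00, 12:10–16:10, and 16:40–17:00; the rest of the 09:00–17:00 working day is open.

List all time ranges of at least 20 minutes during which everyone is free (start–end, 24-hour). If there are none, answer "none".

11:30–12:10, 16:10–16:40

Grace free within 09:00–17:00: 09:00–10:40, 11:00–12:10, 16:10–16:40.
Gita ∩ Noor: 11:30–12:30, 14:30–17:00.
Gita ∩ Noor ∩ Grace: 11:30–12:10, 16:10–16:40.
Windows ≥ 20 min: 11:30–12:10, 16:10–16:40.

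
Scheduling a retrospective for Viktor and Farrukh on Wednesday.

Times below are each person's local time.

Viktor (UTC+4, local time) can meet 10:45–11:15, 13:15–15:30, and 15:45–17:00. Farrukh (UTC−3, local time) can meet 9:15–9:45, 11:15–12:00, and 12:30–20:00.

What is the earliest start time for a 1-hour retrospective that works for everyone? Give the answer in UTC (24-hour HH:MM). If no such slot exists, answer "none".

none

Viktor → UTC: 06:45–07:15, 09:15–11:30, 11:45–13:00.
Farrukh → UTC: 12:15–12:45, 14:15–15:00, 15:30–23:00.
Viktor ∩ Farrukh: 12:15–12:45.
Windows ≥ 60 min: (none).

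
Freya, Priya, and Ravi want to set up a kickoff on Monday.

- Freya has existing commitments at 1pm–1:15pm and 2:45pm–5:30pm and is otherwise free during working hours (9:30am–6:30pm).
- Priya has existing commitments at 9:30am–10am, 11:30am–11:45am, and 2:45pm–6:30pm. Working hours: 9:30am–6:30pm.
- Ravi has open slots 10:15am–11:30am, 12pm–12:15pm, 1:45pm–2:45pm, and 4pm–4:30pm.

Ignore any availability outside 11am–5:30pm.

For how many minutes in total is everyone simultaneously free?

105 minutes

Freya free within 09:30–18:30: 09:30–13:00, 13:15–14:45, 17:30–18:30.
Priya free within 09:30–18:30: 10:00–11:30, 11:45–14:45.
Freya ∩ Priya: 10:00–11:30, 11:45–13:00, 13:15–14:45.
Freya ∩ Priya ∩ Ravi: 10:15–11:30, 12:00–12:15, 13:45–14:45.
Restricted to 11:00–17:30: 11:00–11:30, 12:00–12:15, 13:45–14:45.
Total common minutes: 30 + 15 + 60 = 105.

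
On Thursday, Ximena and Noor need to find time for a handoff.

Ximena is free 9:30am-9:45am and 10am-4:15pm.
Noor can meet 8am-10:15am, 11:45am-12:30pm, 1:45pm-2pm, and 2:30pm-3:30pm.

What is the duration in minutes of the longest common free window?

Ximena ∩ Noor: 09:30–09:45, 10:00–10:15, 11:45–12:30, 13:45–14:00, 14:30–15:30.
Common window lengths: 15, 15, 45, 15, 60 min; longest is 60.

60 minutes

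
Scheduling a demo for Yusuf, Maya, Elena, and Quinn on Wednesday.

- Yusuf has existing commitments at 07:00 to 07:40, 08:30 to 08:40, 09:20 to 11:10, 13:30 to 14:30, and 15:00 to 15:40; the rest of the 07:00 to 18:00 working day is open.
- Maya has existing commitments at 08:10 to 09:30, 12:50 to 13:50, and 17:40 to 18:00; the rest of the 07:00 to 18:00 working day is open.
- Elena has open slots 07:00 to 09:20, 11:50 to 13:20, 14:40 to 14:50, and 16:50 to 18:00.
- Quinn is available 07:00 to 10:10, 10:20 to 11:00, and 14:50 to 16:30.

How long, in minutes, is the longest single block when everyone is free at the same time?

30 minutes

Yusuf free within 07:00–18:00: 07:40–08:30, 08:40–09:20, 11:10–13:30, 14:30–15:00, 15:40–18:00.
Maya free within 07:00–18:00: 07:00–08:10, 09:30–12:50, 13:50–17:40.
Yusuf ∩ Maya: 07:40–08:10, 11:10–12:50, 14:30–15:00, 15:40–17:40.
Yusuf ∩ Maya ∩ Elena: 07:40–08:10, 11:50–12:50, 14:40–14:50, 16:50–17:40.
Yusuf ∩ Maya ∩ Elena ∩ Quinn: 07:40–08:10.
Single common window of 30 minutes.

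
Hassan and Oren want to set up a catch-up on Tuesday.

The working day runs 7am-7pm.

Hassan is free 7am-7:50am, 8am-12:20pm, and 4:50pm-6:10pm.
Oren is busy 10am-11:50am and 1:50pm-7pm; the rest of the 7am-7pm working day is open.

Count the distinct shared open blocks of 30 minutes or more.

3

Oren free within 07:00–19:00: 07:00–10:00, 11:50–13:50.
Hassan ∩ Oren: 07:00–07:50, 08:00–10:00, 11:50–12:20.
Windows ≥ 30 min: 07:00–07:50, 08:00–10:00, 11:50–12:20.
That's 3 windows.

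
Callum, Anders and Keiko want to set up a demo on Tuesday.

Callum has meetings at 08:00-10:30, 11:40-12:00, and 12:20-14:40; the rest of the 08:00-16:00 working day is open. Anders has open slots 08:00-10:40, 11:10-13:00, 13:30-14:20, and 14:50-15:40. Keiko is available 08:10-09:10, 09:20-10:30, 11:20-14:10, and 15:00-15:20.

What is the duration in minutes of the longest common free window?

20 minutes

Callum free within 08:00–16:00: 10:30–11:40, 12:00–12:20, 14:40–16:00.
Callum ∩ Anders: 10:30–10:40, 11:10–11:40, 12:00–12:20, 14:50–15:40.
Callum ∩ Anders ∩ Keiko: 11:20–11:40, 12:00–12:20, 15:00–15:20.
Common window lengths: 20, 20, 20 min; longest is 20.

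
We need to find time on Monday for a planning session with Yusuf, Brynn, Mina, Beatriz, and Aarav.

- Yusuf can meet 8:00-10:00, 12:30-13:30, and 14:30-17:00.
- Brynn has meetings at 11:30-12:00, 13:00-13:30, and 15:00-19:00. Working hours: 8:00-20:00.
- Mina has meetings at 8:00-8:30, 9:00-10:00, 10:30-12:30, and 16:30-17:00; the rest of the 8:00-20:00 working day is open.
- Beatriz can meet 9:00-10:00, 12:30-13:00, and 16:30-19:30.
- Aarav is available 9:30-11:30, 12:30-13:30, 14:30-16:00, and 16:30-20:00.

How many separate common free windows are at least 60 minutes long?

Brynn free within 08:00–20:00: 08:00–11:30, 12:00–13:00, 13:30–15:00, 19:00–20:00.
Mina free within 08:00–20:00: 08:30–09:00, 10:00–10:30, 12:30–16:30, 17:00–20:00.
Yusuf ∩ Brynn: 08:00–10:00, 12:30–13:00, 14:30–15:00.
Yusuf ∩ Brynn ∩ Mina: 08:30–09:00, 12:30–13:00, 14:30–15:00.
Yusuf ∩ Brynn ∩ Mina ∩ Beatriz: 12:30–13:00.
Yusuf ∩ Brynn ∩ Mina ∩ Beatriz ∩ Aarav: 12:30–13:00.
Windows ≥ 60 min: (none).
That's 0 windows.

0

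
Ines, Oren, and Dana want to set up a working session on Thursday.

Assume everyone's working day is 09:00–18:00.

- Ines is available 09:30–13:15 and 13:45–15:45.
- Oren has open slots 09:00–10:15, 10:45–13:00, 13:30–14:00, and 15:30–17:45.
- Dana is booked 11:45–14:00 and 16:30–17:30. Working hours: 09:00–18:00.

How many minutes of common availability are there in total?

Dana free within 09:00–18:00: 09:00–11:45, 14:00–16:30, 17:30–18:00.
Ines ∩ Oren: 09:30–10:15, 10:45–13:00, 13:45–14:00, 15:30–15:45.
Ines ∩ Oren ∩ Dana: 09:30–10:15, 10:45–11:45, 15:30–15:45.
Total common minutes: 45 + 60 + 15 = 120.

120 minutes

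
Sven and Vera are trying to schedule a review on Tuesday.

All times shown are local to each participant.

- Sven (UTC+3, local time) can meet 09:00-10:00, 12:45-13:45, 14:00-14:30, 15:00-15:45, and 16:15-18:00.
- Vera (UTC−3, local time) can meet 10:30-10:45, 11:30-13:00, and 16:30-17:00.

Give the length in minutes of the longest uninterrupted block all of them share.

Sven → UTC: 06:00–07:00, 09:45–10:45, 11:00–11:30, 12:00–12:45, 13:15–15:00.
Vera → UTC: 13:30–13:45, 14:30–16:00, 19:30–20:00.
Sven ∩ Vera: 13:30–13:45, 14:30–15:00.
Common window lengths: 15, 30 min; longest is 30.

30 minutes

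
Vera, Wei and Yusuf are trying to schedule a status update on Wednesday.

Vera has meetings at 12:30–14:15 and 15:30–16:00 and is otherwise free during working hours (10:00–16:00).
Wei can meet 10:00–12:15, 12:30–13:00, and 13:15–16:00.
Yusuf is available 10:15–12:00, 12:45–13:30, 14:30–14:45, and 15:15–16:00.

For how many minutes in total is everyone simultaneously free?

135 minutes

Vera free within 10:00–16:00: 10:00–12:30, 14:15–15:30.
Vera ∩ Wei: 10:00–12:15, 14:15–15:30.
Vera ∩ Wei ∩ Yusuf: 10:15–12:00, 14:30–14:45, 15:15–15:30.
Total common minutes: 105 + 15 + 15 = 135.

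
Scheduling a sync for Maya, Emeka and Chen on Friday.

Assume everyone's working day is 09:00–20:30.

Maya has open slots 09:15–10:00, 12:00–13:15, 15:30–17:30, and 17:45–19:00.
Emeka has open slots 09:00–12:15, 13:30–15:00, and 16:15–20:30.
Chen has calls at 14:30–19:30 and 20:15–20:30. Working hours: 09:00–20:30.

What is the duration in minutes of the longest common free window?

45 minutes

Chen free within 09:00–20:30: 09:00–14:30, 19:30–20:15.
Maya ∩ Emeka: 09:15–10:00, 12:00–12:15, 16:15–17:30, 17:45–19:00.
Maya ∩ Emeka ∩ Chen: 09:15–10:00, 12:00–12:15.
Common window lengths: 45, 15 min; longest is 45.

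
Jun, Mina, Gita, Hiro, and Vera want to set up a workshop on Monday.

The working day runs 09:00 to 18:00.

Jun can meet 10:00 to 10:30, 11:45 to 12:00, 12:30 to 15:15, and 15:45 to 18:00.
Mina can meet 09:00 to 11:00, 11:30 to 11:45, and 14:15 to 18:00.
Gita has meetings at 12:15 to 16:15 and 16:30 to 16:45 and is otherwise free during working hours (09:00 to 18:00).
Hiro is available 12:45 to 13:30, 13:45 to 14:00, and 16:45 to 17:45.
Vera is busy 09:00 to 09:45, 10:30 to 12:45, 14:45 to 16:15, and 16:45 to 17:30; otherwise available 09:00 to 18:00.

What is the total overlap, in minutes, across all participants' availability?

15 minutes

Gita free within 09:00–18:00: 09:00–12:15, 16:15–16:30, 16:45–18:00.
Vera free within 09:00–18:00: 09:45–10:30, 12:45–14:45, 16:15–16:45, 17:30–18:00.
Jun ∩ Mina: 10:00–10:30, 14:15–15:15, 15:45–18:00.
Jun ∩ Mina ∩ Gita: 10:00–10:30, 16:15–16:30, 16:45–18:00.
Jun ∩ Mina ∩ Gita ∩ Hiro: 16:45–17:45.
Jun ∩ Mina ∩ Gita ∩ Hiro ∩ Vera: 17:30–17:45.
Total common minutes: 15.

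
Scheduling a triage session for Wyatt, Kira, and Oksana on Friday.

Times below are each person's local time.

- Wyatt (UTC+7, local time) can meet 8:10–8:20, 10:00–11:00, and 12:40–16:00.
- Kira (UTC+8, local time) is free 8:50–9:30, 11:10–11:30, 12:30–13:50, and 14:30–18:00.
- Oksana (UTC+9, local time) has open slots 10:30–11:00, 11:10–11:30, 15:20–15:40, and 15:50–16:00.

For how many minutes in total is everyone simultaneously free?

Wyatt → UTC: 01:10–01:20, 03:00–04:00, 05:40–09:00.
Kira → UTC: 00:50–01:30, 03:10–03:30, 04:30–05:50, 06:30–10:00.
Oksana → UTC: 01:30–02:00, 02:10–02:30, 06:20–06:40, 06:50–07:00.
Wyatt ∩ Kira: 01:10–01:20, 03:10–03:30, 05:40–05:50, 06:30–09:00.
Wyatt ∩ Kira ∩ Oksana: 06:30–06:40, 06:50–07:00.
Total common minutes: 10 + 10 = 20.

20 minutes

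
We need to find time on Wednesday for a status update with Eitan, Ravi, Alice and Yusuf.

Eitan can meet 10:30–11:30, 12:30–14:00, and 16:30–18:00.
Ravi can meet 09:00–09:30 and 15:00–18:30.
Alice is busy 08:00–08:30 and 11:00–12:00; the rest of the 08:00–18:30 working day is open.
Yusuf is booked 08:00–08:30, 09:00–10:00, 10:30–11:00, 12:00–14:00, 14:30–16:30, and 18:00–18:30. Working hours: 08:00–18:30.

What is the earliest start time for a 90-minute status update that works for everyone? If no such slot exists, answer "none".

16:30

Alice free within 08:00–18:30: 08:30–11:00, 12:00–18:30.
Yusuf free within 08:00–18:30: 08:30–09:00, 10:00–10:30, 11:00–12:00, 14:00–14:30, 16:30–18:00.
Eitan ∩ Ravi: 16:30–18:00.
Eitan ∩ Ravi ∩ Alice: 16:30–18:00.
Eitan ∩ Ravi ∩ Alice ∩ Yusuf: 16:30–18:00.
Windows ≥ 90 min: 16:30–18:00.
Earliest such window starts at 16:30.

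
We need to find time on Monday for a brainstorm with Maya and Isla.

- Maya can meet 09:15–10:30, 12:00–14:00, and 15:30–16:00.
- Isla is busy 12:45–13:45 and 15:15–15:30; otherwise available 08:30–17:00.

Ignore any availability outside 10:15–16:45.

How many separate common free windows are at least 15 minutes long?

Isla free within 08:30–17:00: 08:30–12:45, 13:45–15:15, 15:30–17:00.
Maya ∩ Isla: 09:15–10:30, 12:00–12:45, 13:45–14:00, 15:30–16:00.
Restricted to 10:15–16:45: 10:15–10:30, 12:00–12:45, 13:45–14:00, 15:30–16:00.
Windows ≥ 15 min: 10:15–10:30, 12:00–12:45, 13:45–14:00, 15:30–16:00.
That's 4 windows.

4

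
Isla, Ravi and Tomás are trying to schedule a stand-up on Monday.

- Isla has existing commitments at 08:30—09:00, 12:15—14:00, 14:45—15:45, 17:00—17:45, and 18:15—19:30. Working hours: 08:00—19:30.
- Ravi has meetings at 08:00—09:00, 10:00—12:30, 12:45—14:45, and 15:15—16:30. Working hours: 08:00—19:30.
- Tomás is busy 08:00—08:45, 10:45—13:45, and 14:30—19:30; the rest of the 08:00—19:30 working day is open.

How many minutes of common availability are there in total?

60 minutes

Isla free within 08:00–19:30: 08:00–08:30, 09:00–12:15, 14:00–14:45, 15:45–17:00, 17:45–18:15.
Ravi free within 08:00–19:30: 09:00–10:00, 12:30–12:45, 14:45–15:15, 16:30–19:30.
Tomás free within 08:00–19:30: 08:45–10:45, 13:45–14:30.
Isla ∩ Ravi: 09:00–10:00, 16:30–17:00, 17:45–18:15.
Isla ∩ Ravi ∩ Tomás: 09:00–10:00.
Total common minutes: 60.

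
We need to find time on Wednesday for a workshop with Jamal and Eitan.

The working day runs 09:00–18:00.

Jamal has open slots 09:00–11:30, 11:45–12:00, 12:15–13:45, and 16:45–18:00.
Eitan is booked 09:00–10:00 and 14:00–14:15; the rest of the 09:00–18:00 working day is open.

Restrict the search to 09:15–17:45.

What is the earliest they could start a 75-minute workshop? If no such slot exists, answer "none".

Eitan free within 09:00–18:00: 10:00–14:00, 14:15–18:00.
Jamal ∩ Eitan: 10:00–11:30, 11:45–12:00, 12:15–13:45, 16:45–18:00.
Restricted to 09:15–17:45: 10:00–11:30, 11:45–12:00, 12:15–13:45, 16:45–17:45.
Windows ≥ 75 min: 10:00–11:30, 12:15–13:45.
Earliest such window starts at 10:00.

10:00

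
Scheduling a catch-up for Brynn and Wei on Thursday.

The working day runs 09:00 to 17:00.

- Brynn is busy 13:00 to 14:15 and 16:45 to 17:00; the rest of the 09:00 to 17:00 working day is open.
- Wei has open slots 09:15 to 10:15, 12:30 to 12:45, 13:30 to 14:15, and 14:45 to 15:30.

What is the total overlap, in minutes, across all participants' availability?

Brynn free within 09:00–17:00: 09:00–13:00, 14:15–16:45.
Brynn ∩ Wei: 09:15–10:15, 12:30–12:45, 14:45–15:30.
Total common minutes: 60 + 15 + 45 = 120.

120 minutes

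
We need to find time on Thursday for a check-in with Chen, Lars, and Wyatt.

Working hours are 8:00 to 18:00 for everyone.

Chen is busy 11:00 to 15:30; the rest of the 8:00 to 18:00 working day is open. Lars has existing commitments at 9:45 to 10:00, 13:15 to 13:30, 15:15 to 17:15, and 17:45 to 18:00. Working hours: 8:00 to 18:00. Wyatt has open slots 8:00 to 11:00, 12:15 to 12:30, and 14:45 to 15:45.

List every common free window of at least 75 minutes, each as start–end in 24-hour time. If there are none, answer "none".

08:00–09:45

Chen free within 08:00–18:00: 08:00–11:00, 15:30–18:00.
Lars free within 08:00–18:00: 08:00–09:45, 10:00–13:15, 13:30–15:15, 17:15–17:45.
Chen ∩ Lars: 08:00–09:45, 10:00–11:00, 17:15–17:45.
Chen ∩ Lars ∩ Wyatt: 08:00–09:45, 10:00–11:00.
Windows ≥ 75 min: 08:00–09:45.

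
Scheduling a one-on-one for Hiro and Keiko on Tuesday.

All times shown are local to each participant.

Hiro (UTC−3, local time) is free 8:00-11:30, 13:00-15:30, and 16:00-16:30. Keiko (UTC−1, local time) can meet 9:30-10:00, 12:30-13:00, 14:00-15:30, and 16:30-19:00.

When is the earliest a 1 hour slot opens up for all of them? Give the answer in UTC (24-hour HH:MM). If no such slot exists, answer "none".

17:30

Hiro → UTC: 11:00–14:30, 16:00–18:30, 19:00–19:30.
Keiko → UTC: 10:30–11:00, 13:30–14:00, 15:00–16:30, 17:30–20:00.
Hiro ∩ Keiko: 13:30–14:00, 16:00–16:30, 17:30–18:30, 19:00–19:30.
Windows ≥ 60 min: 17:30–18:30.
Earliest such window starts at 17:30.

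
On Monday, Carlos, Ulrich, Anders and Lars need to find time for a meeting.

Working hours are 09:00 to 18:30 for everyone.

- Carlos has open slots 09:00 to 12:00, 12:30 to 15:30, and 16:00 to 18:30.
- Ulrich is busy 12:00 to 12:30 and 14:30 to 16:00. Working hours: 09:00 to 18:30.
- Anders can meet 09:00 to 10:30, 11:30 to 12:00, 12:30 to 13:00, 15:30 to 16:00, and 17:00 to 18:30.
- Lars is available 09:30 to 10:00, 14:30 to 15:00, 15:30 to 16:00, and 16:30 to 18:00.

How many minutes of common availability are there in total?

90 minutes

Ulrich free within 09:00–18:30: 09:00–12:00, 12:30–14:30, 16:00–18:30.
Carlos ∩ Ulrich: 09:00–12:00, 12:30–14:30, 16:00–18:30.
Carlos ∩ Ulrich ∩ Anders: 09:00–10:30, 11:30–12:00, 12:30–13:00, 17:00–18:30.
Carlos ∩ Ulrich ∩ Anders ∩ Lars: 09:30–10:00, 17:00–18:00.
Total common minutes: 30 + 60 = 90.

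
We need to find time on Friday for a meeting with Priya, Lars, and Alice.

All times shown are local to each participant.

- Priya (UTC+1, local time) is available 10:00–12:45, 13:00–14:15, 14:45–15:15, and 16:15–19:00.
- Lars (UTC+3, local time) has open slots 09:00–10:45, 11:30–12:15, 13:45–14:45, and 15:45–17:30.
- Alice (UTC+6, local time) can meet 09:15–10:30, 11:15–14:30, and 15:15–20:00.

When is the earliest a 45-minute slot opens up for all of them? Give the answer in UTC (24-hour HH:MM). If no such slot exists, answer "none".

10:45

Priya → UTC: 09:00–11:45, 12:00–13:15, 13:45–14:15, 15:15–18:00.
Lars → UTC: 06:00–07:45, 08:30–09:15, 10:45–11:45, 12:45–14:30.
Alice → UTC: 03:15–04:30, 05:15–08:30, 09:15–14:00.
Priya ∩ Lars: 09:00–09:15, 10:45–11:45, 12:45–13:15, 13:45–14:15.
Priya ∩ Lars ∩ Alice: 10:45–11:45, 12:45–13:15, 13:45–14:00.
Windows ≥ 45 min: 10:45–11:45.
Earliest such window starts at 10:45.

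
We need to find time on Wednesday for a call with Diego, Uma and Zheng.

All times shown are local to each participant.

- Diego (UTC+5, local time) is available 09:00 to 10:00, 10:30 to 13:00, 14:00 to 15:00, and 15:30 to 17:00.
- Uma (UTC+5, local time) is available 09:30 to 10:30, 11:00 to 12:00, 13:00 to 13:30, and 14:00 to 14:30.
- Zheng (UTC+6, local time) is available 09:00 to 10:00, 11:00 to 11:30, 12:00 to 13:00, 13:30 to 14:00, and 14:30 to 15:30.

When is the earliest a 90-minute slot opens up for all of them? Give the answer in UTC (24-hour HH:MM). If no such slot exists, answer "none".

none

Diego → UTC: 04:00–05:00, 05:30–08:00, 09:00–10:00, 10:30–12:00.
Uma → UTC: 04:30–05:30, 06:00–07:00, 08:00–08:30, 09:00–09:30.
Zheng → UTC: 03:00–04:00, 05:00–05:30, 06:00–07:00, 07:30–08:00, 08:30–09:30.
Diego ∩ Uma: 04:30–05:00, 06:00–07:00, 09:00–09:30.
Diego ∩ Uma ∩ Zheng: 06:00–07:00, 09:00–09:30.
Windows ≥ 90 min: (none).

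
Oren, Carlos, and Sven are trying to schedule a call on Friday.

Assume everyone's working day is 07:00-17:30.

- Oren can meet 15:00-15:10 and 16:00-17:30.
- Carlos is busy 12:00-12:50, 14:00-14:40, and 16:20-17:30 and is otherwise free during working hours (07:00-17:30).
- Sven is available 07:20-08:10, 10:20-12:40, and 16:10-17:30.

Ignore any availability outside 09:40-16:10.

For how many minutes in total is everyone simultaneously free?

Carlos free within 07:00–17:30: 07:00–12:00, 12:50–14:00, 14:40–16:20.
Oren ∩ Carlos: 15:00–15:10, 16:00–16:20.
Oren ∩ Carlos ∩ Sven: 16:10–16:20.
Restricted to 09:40–16:10: (none).
Total common minutes: 0.

0 minutes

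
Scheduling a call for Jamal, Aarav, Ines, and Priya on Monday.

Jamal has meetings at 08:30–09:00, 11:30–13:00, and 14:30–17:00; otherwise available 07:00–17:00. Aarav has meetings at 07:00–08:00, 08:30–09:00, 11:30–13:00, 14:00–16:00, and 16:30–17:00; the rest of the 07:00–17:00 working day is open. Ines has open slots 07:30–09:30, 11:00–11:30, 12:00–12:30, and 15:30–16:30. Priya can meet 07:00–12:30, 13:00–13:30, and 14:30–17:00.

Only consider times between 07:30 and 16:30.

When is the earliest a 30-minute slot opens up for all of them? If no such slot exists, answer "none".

08:00

Jamal free within 07:00–17:00: 07:00–08:30, 09:00–11:30, 13:00–14:30.
Aarav free within 07:00–17:00: 08:00–08:30, 09:00–11:30, 13:00–14:00, 16:00–16:30.
Jamal ∩ Aarav: 08:00–08:30, 09:00–11:30, 13:00–14:00.
Jamal ∩ Aarav ∩ Ines: 08:00–08:30, 09:00–09:30, 11:00–11:30.
Jamal ∩ Aarav ∩ Ines ∩ Priya: 08:00–08:30, 09:00–09:30, 11:00–11:30.
Restricted to 07:30–16:30: 08:00–08:30, 09:00–09:30, 11:00–11:30.
Windows ≥ 30 min: 08:00–08:30, 09:00–09:30, 11:00–11:30.
Earliest such window starts at 08:00.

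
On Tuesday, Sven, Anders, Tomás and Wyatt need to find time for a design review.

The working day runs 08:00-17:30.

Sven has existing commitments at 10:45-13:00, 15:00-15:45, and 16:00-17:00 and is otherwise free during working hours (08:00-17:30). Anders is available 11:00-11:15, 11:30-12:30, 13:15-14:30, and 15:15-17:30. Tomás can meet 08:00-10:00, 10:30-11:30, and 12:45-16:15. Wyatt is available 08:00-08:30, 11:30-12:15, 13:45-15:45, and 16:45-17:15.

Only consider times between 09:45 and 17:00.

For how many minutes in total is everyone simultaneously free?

Sven free within 08:00–17:30: 08:00–10:45, 13:00–15:00, 15:45–16:00, 17:00–17:30.
Sven ∩ Anders: 13:15–14:30, 15:45–16:00, 17:00–17:30.
Sven ∩ Anders ∩ Tomás: 13:15–14:30, 15:45–16:00.
Sven ∩ Anders ∩ Tomás ∩ Wyatt: 13:45–14:30.
Restricted to 09:45–17:00: 13:45–14:30.
Total common minutes: 45.

45 minutes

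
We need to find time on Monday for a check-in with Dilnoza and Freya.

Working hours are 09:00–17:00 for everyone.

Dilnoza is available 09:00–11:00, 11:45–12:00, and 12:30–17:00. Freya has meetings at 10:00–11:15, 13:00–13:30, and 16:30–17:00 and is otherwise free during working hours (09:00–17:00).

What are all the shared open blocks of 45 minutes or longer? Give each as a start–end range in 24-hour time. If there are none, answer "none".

09:00–10:00, 13:30–16:30

Freya free within 09:00–17:00: 09:00–10:00, 11:15–13:00, 13:30–16:30.
Dilnoza ∩ Freya: 09:00–10:00, 11:45–12:00, 12:30–13:00, 13:30–16:30.
Windows ≥ 45 min: 09:00–10:00, 13:30–16:30.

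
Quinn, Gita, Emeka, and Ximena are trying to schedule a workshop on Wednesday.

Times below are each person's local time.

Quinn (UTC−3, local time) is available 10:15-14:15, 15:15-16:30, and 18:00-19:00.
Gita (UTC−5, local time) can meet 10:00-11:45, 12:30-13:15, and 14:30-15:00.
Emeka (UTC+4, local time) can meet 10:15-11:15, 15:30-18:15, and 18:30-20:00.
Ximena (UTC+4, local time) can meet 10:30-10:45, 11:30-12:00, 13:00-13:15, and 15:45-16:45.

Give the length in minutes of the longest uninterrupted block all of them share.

Quinn → UTC: 13:15–17:15, 18:15–19:30, 21:00–22:00.
Gita → UTC: 15:00–16:45, 17:30–18:15, 19:30–20:00.
Emeka → UTC: 06:15–07:15, 11:30–14:15, 14:30–16:00.
Ximena → UTC: 06:30–06:45, 07:30–08:00, 09:00–09:15, 11:45–12:45.
Quinn ∩ Gita: 15:00–16:45.
Quinn ∩ Gita ∩ Emeka: 15:00–16:00.
Quinn ∩ Gita ∩ Emeka ∩ Ximena: (none).
No common window.

0 minutes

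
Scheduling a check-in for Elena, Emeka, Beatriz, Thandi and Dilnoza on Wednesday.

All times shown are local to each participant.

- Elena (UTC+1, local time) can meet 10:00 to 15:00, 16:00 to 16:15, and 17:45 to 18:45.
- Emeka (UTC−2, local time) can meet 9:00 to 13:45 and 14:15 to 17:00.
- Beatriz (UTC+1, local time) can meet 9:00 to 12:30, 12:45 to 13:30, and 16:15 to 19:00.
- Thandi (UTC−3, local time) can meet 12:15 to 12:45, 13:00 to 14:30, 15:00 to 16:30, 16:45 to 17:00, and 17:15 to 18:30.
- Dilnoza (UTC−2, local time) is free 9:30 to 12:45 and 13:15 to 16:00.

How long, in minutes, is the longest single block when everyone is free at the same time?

Elena → UTC: 09:00–14:00, 15:00–15:15, 16:45–17:45.
Emeka → UTC: 11:00–15:45, 16:15–19:00.
Beatriz → UTC: 08:00–11:30, 11:45–12:30, 15:15–18:00.
Thandi → UTC: 15:15–15:45, 16:00–17:30, 18:00–19:30, 19:45–20:00, 20:15–21:30.
Dilnoza → UTC: 11:30–14:45, 15:15–18:00.
Elena ∩ Emeka: 11:00–14:00, 15:00–15:15, 16:45–17:45.
Elena ∩ Emeka ∩ Beatriz: 11:00–11:30, 11:45–12:30, 16:45–17:45.
Elena ∩ Emeka ∩ Beatriz ∩ Thandi: 16:45–17:30.
Elena ∩ Emeka ∩ Beatriz ∩ Thandi ∩ Dilnoza: 16:45–17:30.
Single common window of 45 minutes.

45 minutes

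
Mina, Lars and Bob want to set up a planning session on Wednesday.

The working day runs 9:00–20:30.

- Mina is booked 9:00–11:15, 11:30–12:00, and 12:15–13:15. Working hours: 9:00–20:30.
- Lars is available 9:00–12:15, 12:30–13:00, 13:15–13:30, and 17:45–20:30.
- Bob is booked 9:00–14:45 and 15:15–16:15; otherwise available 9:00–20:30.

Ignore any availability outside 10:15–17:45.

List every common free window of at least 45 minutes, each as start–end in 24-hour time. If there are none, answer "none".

none

Mina free within 09:00–20:30: 11:15–11:30, 12:00–12:15, 13:15–20:30.
Bob free within 09:00–20:30: 14:45–15:15, 16:15–20:30.
Mina ∩ Lars: 11:15–11:30, 12:00–12:15, 13:15–13:30, 17:45–20:30.
Mina ∩ Lars ∩ Bob: 17:45–20:30.
Restricted to 10:15–17:45: (none).
Windows ≥ 45 min: (none).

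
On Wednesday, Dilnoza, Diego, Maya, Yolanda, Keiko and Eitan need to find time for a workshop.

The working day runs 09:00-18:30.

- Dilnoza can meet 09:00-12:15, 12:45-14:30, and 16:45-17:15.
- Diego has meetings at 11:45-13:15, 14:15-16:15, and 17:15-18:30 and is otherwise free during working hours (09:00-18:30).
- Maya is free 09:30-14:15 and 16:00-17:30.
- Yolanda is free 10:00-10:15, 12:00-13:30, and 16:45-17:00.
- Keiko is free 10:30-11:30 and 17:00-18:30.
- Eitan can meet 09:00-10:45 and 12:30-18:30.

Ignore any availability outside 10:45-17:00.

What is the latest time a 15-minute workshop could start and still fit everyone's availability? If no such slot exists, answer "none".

Diego free within 09:00–18:30: 09:00–11:45, 13:15–14:15, 16:15–17:15.
Dilnoza ∩ Diego: 09:00–11:45, 13:15–14:15, 16:45–17:15.
Dilnoza ∩ Diego ∩ Maya: 09:30–11:45, 13:15–14:15, 16:45–17:15.
Dilnoza ∩ Diego ∩ Maya ∩ Yolanda: 10:00–10:15, 13:15–13:30, 16:45–17:00.
Dilnoza ∩ Diego ∩ Maya ∩ Yolanda ∩ Keiko: (none).
Dilnoza ∩ Diego ∩ Maya ∩ Yolanda ∩ Keiko ∩ Eitan: (none).
Restricted to 10:45–17:00: (none).
Windows ≥ 15 min: (none).

none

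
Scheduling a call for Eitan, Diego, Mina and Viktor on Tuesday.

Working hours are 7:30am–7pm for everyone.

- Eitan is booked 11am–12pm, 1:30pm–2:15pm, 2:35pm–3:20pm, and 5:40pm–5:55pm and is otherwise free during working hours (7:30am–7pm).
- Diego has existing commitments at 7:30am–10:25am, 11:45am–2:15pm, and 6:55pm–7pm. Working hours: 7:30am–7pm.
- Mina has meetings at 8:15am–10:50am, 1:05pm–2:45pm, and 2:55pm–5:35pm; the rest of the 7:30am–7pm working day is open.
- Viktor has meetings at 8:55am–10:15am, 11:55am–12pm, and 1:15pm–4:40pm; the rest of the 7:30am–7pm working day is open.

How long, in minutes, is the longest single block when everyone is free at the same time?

Eitan free within 07:30–19:00: 07:30–11:00, 12:00–13:30, 14:15–14:35, 15:20–17:40, 17:55–19:00.
Diego free within 07:30–19:00: 10:25–11:45, 14:15–18:55.
Mina free within 07:30–19:00: 07:30–08:15, 10:50–13:05, 14:45–14:55, 17:35–19:00.
Viktor free within 07:30–19:00: 07:30–08:55, 10:15–11:55, 12:00–13:15, 16:40–19:00.
Eitan ∩ Diego: 10:25–11:00, 14:15–14:35, 15:20–17:40, 17:55–18:55.
Eitan ∩ Diego ∩ Mina: 10:50–11:00, 17:35–17:40, 17:55–18:55.
Eitan ∩ Diego ∩ Mina ∩ Viktor: 10:50–11:00, 17:35–17:40, 17:55–18:55.
Common window lengths: 10, 5, 60 min; longest is 60.

60 minutes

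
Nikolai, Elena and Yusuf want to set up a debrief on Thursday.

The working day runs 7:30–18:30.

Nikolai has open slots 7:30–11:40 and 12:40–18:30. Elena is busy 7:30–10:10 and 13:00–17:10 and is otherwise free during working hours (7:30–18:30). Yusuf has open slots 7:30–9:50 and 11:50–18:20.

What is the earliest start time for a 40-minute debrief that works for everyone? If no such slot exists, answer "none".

Elena free within 07:30–18:30: 10:10–13:00, 17:10–18:30.
Nikolai ∩ Elena: 10:10–11:40, 12:40–13:00, 17:10–18:30.
Nikolai ∩ Elena ∩ Yusuf: 12:40–13:00, 17:10–18:20.
Windows ≥ 40 min: 17:10–18:20.
Earliest such window starts at 17:10.

17:10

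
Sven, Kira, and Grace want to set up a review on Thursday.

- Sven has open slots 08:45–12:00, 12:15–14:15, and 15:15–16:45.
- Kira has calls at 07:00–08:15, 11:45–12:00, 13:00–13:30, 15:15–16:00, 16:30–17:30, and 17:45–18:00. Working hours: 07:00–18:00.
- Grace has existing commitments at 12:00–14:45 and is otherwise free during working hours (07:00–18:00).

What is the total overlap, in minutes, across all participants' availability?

210 minutes

Kira free within 07:00–18:00: 08:15–11:45, 12:00–13:00, 13:30–15:15, 16:00–16:30, 17:30–17:45.
Grace free within 07:00–18:00: 07:00–12:00, 14:45–18:00.
Sven ∩ Kira: 08:45–11:45, 12:15–13:00, 13:30–14:15, 16:00–16:30.
Sven ∩ Kira ∩ Grace: 08:45–11:45, 16:00–16:30.
Total common minutes: 180 + 30 = 210.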